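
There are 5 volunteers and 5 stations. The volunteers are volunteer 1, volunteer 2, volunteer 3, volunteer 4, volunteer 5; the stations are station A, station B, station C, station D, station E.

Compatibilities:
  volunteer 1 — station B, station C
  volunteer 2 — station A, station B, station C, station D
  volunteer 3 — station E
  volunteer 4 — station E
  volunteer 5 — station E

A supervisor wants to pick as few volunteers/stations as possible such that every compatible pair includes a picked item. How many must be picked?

{volunteer 1, volunteer 2, station E} is a vertex cover of size 3: every edge has an endpoint in this set.
No smaller cover exists because volunteer 1–station B, volunteer 2–station A, volunteer 3–station E is a matching of size 3, and a cover must include an endpoint of each of these disjoint edges (König's theorem).

3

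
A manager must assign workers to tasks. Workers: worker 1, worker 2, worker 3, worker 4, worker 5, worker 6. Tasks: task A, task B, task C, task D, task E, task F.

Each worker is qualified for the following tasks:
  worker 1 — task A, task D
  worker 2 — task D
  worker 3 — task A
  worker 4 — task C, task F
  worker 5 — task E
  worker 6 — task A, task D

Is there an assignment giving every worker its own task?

No

The set {worker 1, worker 2, worker 3, worker 6} has only 2 neighbours ({task A, task D}), so by Hall's theorem at most 4 of the 6 workers can be matched.
Hence no matching covers every worker.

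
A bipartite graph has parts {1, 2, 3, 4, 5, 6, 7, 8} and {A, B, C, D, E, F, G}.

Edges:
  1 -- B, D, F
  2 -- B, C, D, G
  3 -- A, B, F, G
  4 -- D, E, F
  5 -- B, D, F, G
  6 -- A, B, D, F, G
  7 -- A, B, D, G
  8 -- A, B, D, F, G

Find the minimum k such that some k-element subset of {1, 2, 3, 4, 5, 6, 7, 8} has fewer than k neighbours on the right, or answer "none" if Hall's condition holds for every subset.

Take S = {1, 3, 5, 6, 7, 8}. Its neighbourhood is {A, B, D, F, G}, so |N(S)| = 5 < |S| = 6.
Every subset of size less than 6 has at least as many neighbours as members, so 6 is the minimum.

6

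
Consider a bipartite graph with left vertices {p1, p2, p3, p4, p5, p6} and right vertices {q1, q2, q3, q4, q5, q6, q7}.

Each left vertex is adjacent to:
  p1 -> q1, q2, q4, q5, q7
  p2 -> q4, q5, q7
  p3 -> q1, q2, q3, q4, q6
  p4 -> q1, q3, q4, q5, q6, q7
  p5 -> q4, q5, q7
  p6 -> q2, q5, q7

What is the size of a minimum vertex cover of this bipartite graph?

6

{p1, p2, p3, p4, p5, p6} is a vertex cover of size 6: every edge has an endpoint in this set.
No smaller cover exists because p1–q4, p2–q5, p3–q6, p4–q1, p5–q7, p6–q2 is a matching of size 6, and a cover must include an endpoint of each of these disjoint edges (König's theorem).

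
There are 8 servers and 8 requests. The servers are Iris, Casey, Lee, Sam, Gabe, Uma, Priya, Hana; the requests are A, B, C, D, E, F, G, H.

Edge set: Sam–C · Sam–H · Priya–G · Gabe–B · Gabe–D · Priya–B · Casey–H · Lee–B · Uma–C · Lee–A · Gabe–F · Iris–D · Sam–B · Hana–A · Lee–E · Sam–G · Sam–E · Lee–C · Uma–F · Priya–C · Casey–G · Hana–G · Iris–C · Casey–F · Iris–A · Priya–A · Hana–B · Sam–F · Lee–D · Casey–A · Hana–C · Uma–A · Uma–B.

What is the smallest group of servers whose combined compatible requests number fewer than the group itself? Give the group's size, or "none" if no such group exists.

A matching saturating every server exists, for instance Iris→D, Casey→H, Lee→E, Sam→G, Gabe→F, Uma→A, Priya→C, Hana→B.
By Hall's marriage theorem, this means |N(S)| ≥ |S| for every subset S, so no violating subset exists.

none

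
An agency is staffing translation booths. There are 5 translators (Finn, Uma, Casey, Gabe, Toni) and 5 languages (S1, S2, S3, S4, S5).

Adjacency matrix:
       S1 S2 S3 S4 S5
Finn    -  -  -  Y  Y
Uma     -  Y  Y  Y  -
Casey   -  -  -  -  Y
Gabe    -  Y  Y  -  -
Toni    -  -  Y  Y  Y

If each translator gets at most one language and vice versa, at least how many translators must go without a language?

1

A valid assignment of size 4: Finn→S4, Uma→S3, Casey→S5, Gabe→S2.
The set {Finn, Uma, Casey, Gabe, Toni} has only 4 neighbours ({S2, S3, S4, S5}), so by Hall's theorem at most 4 of the 5 translators can be matched.
That matches 4 of the 5, leaving 1 unmatched; no matching can do better.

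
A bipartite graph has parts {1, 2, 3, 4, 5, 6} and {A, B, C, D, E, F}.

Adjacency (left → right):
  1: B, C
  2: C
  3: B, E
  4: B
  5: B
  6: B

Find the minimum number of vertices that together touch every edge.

3

A maximum matching has 3 edges (e.g. 1–B, 2–C, 3–E).
By König's theorem the minimum vertex cover has the same size. One such cover is {3, B, C}.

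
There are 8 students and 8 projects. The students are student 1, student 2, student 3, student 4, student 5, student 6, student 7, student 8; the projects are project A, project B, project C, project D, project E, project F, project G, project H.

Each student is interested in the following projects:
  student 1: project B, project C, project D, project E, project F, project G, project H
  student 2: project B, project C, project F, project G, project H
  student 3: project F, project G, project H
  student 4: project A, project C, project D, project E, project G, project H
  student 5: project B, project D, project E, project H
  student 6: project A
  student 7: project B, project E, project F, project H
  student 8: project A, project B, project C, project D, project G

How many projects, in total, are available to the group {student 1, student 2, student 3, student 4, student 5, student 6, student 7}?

8

The union of neighbours of {student 1, student 2, student 3, student 4, student 5, student 6, student 7} is {project A, project B, project C, project D, project E, project F, project G, project H}, which has 8 elements.
Since |N(S)| = 8 ≥ |S| = 7, Hall's condition holds for this subset.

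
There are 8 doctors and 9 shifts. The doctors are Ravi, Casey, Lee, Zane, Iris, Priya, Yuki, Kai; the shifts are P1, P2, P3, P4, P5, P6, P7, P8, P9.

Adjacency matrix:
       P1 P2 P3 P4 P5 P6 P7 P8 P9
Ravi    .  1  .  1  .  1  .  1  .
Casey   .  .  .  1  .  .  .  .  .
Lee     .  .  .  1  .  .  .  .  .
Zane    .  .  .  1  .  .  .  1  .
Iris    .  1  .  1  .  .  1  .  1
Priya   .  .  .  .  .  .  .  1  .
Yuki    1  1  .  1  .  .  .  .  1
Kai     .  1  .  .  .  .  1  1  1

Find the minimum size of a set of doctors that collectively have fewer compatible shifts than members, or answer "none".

Take S = {Casey, Lee}. Its neighbourhood is {P4}, so |N(S)| = 1 < |S| = 2.
No single vertex violates Hall's condition since each has at least one neighbour, so 2 is the minimum.

2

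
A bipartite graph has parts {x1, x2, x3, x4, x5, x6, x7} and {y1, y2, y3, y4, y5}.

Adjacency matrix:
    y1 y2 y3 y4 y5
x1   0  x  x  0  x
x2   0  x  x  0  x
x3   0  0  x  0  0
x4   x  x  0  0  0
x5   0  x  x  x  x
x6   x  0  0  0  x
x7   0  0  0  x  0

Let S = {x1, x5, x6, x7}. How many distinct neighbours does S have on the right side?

5

The union of neighbours of {x1, x5, x6, x7} is {y1, y2, y3, y4, y5}, which has 5 elements.
Since |N(S)| = 5 ≥ |S| = 4, Hall's condition holds for this subset.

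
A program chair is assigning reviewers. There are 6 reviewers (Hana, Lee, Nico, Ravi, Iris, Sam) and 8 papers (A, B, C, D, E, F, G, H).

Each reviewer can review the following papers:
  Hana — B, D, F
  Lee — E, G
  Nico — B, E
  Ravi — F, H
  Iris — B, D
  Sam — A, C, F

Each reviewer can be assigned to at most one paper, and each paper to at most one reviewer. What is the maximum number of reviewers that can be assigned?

One maximum matching: Hana-B, Lee-G, Nico-E, Ravi-H, Iris-D, Sam-F.
All 6 reviewers are matched, so no larger matching exists.

6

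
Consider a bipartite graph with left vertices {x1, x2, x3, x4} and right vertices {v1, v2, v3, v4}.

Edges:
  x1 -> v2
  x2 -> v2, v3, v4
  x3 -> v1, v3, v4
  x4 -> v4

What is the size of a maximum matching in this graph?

A valid assignment of size 4: x1-v2, x2-v3, x3-v1, x4-v4.
This saturates every left vertex, so 4 is the maximum.

4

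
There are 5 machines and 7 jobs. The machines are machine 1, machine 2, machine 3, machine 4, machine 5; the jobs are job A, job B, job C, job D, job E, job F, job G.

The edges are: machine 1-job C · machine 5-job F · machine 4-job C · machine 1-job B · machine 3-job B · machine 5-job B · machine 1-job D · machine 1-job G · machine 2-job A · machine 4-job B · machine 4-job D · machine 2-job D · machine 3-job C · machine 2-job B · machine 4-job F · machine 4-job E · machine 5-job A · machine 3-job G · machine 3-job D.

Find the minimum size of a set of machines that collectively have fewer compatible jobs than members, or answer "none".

A matching saturating every machine exists, for instance machine 1→job G, machine 2→job D, machine 3→job B, machine 4→job F, machine 5→job A.
By Hall's marriage theorem, this means |N(S)| ≥ |S| for every subset S, so no violating subset exists.

none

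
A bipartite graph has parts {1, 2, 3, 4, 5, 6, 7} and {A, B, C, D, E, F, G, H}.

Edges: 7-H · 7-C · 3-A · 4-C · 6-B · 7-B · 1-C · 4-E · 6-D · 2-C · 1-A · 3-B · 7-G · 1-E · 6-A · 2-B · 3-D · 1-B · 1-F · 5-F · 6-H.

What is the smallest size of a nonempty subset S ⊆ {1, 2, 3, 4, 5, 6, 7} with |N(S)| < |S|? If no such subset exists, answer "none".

A matching saturating every left vertex exists, for instance 1→A, 2→C, 3→D, 4→E, 5→F, 6→H, 7→B.
By Hall's marriage theorem, this means |N(S)| ≥ |S| for every subset S, so no violating subset exists.

none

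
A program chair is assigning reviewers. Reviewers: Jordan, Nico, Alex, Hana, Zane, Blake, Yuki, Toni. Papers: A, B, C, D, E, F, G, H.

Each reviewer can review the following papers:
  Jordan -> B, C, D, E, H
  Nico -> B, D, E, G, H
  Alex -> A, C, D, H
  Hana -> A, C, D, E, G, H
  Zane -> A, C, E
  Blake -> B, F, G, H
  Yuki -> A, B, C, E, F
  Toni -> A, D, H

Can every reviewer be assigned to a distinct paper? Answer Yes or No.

One maximum matching: Jordan–H, Nico–G, Alex–C, Hana–A, Zane–E, Blake–F, Yuki–B, Toni–D.
All 8 reviewers are covered.

Yes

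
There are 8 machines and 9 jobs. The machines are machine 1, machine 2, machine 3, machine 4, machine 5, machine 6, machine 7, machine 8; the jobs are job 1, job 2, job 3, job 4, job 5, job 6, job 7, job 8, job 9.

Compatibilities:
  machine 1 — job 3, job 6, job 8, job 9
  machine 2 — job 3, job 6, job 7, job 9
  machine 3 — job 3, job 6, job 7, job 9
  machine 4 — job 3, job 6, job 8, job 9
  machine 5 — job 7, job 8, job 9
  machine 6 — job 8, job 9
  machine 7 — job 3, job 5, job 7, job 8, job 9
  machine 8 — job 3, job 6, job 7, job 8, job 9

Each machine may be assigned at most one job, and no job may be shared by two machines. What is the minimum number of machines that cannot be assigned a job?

2

For example, pair machine 1-job 8, machine 2-job 7, machine 3-job 3, machine 4-job 6, machine 5-job 9, machine 7-job 5.
The set {machine 1, machine 2, machine 3, machine 4, machine 5, machine 6, machine 8} has only 5 neighbours ({job 3, job 6, job 7, job 8, job 9}), so by Hall's theorem at most 6 of the 8 machines can be matched.
That matches 6 of the 8, leaving 2 unmatched; no matching can do better.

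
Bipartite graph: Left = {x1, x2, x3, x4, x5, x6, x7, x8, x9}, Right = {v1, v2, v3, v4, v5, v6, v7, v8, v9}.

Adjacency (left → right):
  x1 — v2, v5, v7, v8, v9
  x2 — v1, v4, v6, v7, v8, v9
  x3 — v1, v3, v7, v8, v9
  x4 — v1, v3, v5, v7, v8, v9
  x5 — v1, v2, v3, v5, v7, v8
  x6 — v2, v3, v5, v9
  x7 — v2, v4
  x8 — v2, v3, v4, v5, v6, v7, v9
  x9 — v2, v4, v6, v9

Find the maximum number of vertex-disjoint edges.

For example, pair x1–v9, x2–v1, x3–v8, x4–v5, x5–v7, x6–v3, x7–v4, x8–v6, x9–v2.
All 9 left vertices are matched, so no larger matching exists.

9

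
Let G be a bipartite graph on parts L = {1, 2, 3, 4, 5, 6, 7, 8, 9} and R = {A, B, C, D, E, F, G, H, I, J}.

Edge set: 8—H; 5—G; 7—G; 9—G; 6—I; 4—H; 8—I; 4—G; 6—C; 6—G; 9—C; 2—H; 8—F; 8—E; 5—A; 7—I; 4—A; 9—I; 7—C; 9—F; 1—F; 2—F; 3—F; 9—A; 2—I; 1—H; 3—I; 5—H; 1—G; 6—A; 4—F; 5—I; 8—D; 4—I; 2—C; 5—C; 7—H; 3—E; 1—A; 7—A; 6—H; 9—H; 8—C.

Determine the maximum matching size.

8

One maximum matching: 1→F, 2→C, 3→E, 4→I, 5→H, 6→A, 7→G, 8→D.
The set {1, 2, 4, 5, 6, 7, 9} has only 6 neighbours ({A, C, F, G, H, I}), so by Hall's theorem at most 8 of the 9 left vertices can be matched.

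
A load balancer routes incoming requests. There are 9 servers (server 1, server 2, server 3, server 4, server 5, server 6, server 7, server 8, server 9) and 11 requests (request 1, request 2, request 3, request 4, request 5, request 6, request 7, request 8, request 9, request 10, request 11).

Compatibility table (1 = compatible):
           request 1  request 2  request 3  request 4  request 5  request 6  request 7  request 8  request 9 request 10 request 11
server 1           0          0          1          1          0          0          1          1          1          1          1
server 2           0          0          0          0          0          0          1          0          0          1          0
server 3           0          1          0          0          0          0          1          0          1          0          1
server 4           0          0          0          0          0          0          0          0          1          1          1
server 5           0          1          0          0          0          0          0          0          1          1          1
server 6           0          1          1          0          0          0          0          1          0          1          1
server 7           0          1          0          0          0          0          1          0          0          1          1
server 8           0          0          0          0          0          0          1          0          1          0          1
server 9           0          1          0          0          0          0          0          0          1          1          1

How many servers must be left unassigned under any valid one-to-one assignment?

2

For example, pair server 1–request 4, server 2–request 10, server 3–request 9, server 4–request 11, server 5–request 2, server 6–request 3, server 7–request 7.
The set {server 2, server 3, server 4, server 5, server 7, server 8, server 9} has only 5 neighbours ({request 10, request 11, request 2, request 7, request 9}), so by Hall's theorem at most 7 of the 9 servers can be matched.
That matches 7 of the 9, leaving 2 unmatched; no matching can do better.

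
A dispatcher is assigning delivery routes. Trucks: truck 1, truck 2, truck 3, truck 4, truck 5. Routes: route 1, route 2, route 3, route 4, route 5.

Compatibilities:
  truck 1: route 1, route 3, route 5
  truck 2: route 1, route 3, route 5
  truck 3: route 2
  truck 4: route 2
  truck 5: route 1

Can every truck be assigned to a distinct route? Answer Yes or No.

The set {truck 3, truck 4} has only 1 neighbour ({route 2}), so by Hall's theorem at most 4 of the 5 trucks can be matched.
Hence no matching covers every truck.

No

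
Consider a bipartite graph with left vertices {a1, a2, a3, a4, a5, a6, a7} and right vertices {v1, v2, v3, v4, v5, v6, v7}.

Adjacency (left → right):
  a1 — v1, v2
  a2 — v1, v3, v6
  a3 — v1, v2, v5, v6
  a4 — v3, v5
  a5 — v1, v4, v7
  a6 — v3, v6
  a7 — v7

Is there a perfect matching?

Yes

One maximum matching: a1→v2, a2→v1, a3→v5, a4→v3, a5→v4, a6→v6, a7→v7.
Every left vertex is matched, so this is a perfect matching.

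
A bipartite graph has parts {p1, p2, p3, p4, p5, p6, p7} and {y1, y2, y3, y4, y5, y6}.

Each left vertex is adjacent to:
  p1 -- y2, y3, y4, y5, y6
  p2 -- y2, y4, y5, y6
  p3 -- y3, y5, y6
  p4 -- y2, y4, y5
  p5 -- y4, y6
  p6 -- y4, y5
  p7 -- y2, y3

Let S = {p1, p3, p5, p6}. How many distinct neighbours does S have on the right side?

5

The union of neighbours of {p1, p3, p5, p6} is {y2, y3, y4, y5, y6}, which has 5 elements.
Since |N(S)| = 5 ≥ |S| = 4, Hall's condition holds for this subset.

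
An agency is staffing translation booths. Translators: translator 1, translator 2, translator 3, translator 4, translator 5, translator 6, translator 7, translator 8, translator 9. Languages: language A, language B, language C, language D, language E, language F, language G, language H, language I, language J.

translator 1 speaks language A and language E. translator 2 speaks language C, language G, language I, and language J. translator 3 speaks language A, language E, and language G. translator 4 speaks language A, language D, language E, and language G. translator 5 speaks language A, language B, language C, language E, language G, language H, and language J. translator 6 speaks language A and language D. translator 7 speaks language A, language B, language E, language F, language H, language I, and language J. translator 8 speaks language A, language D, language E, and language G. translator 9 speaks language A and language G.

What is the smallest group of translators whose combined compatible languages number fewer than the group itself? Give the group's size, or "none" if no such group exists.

Take S = {translator 1, translator 3, translator 4, translator 6, translator 8}. Its neighbourhood is {language A, language D, language E, language G}, so |N(S)| = 4 < |S| = 5.
Every subset of size less than 5 has at least as many neighbours as members, so 5 is the minimum.

5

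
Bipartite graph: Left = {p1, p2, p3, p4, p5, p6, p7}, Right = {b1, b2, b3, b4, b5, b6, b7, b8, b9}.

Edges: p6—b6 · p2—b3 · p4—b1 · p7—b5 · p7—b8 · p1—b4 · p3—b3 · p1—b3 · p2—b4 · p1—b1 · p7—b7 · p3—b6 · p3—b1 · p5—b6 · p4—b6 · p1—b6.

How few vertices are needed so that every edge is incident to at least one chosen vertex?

{p7, b1, b3, b4, b6} is a vertex cover of size 5: every edge has an endpoint in this set.
No smaller cover exists because p1–b3, p2–b4, p3–b1, p4–b6, p7–b5 is a matching of size 5, and a cover must include an endpoint of each of these disjoint edges (König's theorem).

5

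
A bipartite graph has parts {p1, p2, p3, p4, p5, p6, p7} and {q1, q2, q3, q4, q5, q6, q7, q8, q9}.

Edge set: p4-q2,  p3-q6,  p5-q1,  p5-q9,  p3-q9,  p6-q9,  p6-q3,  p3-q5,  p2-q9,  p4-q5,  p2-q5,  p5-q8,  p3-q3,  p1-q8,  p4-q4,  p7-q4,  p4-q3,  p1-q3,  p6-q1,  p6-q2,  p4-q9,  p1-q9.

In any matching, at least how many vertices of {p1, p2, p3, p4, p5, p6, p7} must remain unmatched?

For example, pair p1-q8, p2-q5, p3-q6, p4-q9, p5-q1, p6-q2, p7-q4.
All 7 left vertices are matched, so no larger matching exists.
That matches 7 of the 7, leaving 0 unmatched; no matching can do better.

0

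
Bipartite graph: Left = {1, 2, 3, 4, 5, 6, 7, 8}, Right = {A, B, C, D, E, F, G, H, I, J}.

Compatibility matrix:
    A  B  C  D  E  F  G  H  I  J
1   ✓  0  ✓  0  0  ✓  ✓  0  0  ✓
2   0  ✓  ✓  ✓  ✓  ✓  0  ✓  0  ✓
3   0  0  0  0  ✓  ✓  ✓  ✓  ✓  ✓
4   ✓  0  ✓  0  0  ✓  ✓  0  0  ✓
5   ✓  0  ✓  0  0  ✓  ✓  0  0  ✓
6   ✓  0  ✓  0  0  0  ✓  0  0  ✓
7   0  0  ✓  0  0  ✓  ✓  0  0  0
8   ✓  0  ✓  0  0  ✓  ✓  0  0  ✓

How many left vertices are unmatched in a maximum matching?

A valid assignment of size 7: 1-J, 2-H, 3-E, 4-A, 5-G, 6-C, 7-F.
The set {1, 4, 5, 6, 7, 8} has only 5 neighbours ({A, C, F, G, J}), so by Hall's theorem at most 7 of the 8 left vertices can be matched.
That matches 7 of the 8, leaving 1 unmatched; no matching can do better.

1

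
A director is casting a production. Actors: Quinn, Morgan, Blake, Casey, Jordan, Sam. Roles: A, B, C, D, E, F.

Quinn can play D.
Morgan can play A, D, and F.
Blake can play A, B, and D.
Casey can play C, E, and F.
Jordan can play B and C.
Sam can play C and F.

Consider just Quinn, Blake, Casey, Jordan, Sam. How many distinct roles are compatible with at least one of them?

The union of neighbours of {Quinn, Blake, Casey, Jordan, Sam} is {A, B, C, D, E, F}, which has 6 elements.
Since |N(S)| = 6 ≥ |S| = 5, Hall's condition holds for this subset.

6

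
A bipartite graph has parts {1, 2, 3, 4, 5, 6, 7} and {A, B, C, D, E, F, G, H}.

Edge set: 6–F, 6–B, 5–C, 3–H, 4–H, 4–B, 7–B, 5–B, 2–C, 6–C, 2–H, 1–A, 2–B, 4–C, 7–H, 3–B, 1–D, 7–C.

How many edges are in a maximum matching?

5

A valid assignment of size 5: 1–D, 2–C, 3–H, 4–B, 6–F.
The set {2, 3, 4, 5, 7} has only 3 neighbours ({B, C, H}), so by Hall's theorem at most 5 of the 7 left vertices can be matched.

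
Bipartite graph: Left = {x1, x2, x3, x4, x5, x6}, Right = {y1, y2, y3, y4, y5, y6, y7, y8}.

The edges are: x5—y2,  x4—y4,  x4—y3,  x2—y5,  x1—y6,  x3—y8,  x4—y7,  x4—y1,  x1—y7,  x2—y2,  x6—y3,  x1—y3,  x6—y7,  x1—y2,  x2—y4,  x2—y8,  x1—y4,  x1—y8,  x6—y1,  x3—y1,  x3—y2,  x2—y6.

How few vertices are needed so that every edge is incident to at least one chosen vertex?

6

A maximum matching has 6 edges (e.g. x1–y7, x2–y6, x3–y8, x4–y1, x5–y2, x6–y3).
By König's theorem the minimum vertex cover has the same size. One such cover is {x1, x2, x3, x4, x5, x6}.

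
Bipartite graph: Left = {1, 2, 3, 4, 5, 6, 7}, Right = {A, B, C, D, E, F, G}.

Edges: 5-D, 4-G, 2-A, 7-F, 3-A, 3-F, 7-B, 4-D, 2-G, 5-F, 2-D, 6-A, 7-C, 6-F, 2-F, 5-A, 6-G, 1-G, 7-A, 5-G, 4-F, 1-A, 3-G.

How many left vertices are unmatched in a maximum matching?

One maximum matching: 1→A, 2→D, 3→G, 4→F, 7→B.
The set {1, 2, 3, 4, 5, 6} has only 4 neighbours ({A, D, F, G}), so by Hall's theorem at most 5 of the 7 left vertices can be matched.
That matches 5 of the 7, leaving 2 unmatched; no matching can do better.

2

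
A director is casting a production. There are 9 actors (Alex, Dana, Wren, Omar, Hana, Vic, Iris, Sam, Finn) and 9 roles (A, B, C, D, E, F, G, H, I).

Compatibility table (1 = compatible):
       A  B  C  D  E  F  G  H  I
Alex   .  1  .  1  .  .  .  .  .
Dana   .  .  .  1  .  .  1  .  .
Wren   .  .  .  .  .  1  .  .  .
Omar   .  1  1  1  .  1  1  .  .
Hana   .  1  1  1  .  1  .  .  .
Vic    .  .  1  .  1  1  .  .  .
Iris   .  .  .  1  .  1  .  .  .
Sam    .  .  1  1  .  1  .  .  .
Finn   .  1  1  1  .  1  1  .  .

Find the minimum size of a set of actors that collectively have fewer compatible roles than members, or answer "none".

Take S = {Alex, Wren, Hana, Iris, Sam}. Its neighbourhood is {B, C, D, F}, so |N(S)| = 4 < |S| = 5.
Every subset of size less than 5 has at least as many neighbours as members, so 5 is the minimum.

5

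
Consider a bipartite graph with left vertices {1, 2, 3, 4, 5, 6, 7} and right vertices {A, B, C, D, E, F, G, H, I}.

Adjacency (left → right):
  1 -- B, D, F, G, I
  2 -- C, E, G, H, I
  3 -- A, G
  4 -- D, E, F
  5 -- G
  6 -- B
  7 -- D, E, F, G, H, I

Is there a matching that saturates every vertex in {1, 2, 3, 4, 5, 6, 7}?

Yes

A valid assignment of size 7: 1-F, 2-H, 3-A, 4-D, 5-G, 6-B, 7-E.
All 7 left vertices are covered.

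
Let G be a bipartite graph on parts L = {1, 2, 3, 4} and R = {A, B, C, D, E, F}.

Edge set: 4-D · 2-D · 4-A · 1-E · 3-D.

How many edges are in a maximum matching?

One maximum matching: 1-E, 2-D, 4-A.
The set {2, 3} has only 1 neighbour ({D}), so by Hall's theorem at most 3 of the 4 left vertices can be matched.

3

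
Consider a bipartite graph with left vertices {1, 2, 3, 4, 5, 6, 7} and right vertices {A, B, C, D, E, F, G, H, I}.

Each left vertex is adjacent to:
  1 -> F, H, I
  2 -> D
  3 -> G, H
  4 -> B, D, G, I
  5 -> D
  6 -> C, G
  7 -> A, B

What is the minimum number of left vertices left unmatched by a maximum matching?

1

For example, pair 1→F, 2→D, 3→H, 4→G, 6→C, 7→B.
The set {2, 5} has only 1 neighbour ({D}), so by Hall's theorem at most 6 of the 7 left vertices can be matched.
That matches 6 of the 7, leaving 1 unmatched; no matching can do better.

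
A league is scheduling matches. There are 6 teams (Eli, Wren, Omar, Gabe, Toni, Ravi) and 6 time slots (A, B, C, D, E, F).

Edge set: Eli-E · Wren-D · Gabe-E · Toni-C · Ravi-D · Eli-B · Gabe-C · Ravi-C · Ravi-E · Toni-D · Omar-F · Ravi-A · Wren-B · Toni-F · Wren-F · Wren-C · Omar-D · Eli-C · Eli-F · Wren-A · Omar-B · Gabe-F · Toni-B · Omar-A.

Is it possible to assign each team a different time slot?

One maximum matching: Eli–B, Wren–A, Omar–D, Gabe–C, Toni–F, Ravi–E.
Every team is matched, so this is a perfect matching.

Yes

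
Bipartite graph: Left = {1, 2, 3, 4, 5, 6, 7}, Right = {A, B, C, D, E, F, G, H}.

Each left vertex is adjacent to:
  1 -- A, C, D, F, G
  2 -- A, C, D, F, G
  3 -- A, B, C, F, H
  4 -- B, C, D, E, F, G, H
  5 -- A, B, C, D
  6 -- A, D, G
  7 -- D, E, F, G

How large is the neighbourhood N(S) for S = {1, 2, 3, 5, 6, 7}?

8

The union of neighbours of {1, 2, 3, 5, 6, 7} is {A, B, C, D, E, F, G, H}, which has 8 elements.
Since |N(S)| = 8 ≥ |S| = 6, Hall's condition holds for this subset.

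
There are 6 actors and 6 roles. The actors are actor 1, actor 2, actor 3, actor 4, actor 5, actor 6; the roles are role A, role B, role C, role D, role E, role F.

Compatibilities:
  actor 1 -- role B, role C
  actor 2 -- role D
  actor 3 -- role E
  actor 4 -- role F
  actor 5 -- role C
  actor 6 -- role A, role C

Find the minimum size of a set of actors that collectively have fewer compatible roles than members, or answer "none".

none

A matching saturating every actor exists, for instance actor 1→role B, actor 2→role D, actor 3→role E, actor 4→role F, actor 5→role C, actor 6→role A.
By Hall's marriage theorem, this means |N(S)| ≥ |S| for every subset S, so no violating subset exists.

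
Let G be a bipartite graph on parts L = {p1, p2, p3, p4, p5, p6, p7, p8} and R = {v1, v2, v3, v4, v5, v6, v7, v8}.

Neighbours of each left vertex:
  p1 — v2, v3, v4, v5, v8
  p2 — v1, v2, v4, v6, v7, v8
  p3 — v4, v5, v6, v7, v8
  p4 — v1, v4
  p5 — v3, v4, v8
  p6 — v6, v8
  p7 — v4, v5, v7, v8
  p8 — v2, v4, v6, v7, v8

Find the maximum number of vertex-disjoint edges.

8

A valid assignment of size 8: p1-v3, p2-v6, p3-v5, p4-v1, p5-v4, p6-v8, p7-v7, p8-v2.
All 8 left vertices are matched, so no larger matching exists.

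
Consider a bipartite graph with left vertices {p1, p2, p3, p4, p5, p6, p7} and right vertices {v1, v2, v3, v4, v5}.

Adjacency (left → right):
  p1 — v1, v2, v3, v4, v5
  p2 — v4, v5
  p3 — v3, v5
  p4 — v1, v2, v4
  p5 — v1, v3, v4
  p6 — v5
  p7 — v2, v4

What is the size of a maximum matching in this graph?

A valid assignment of size 5: p1–v3, p2–v4, p3–v5, p4–v2, p5–v1.
The set {p1, p2, p3, p4, p5, p6, p7} has only 5 neighbours ({v1, v2, v3, v4, v5}), so by Hall's theorem at most 5 of the 7 left vertices can be matched.

5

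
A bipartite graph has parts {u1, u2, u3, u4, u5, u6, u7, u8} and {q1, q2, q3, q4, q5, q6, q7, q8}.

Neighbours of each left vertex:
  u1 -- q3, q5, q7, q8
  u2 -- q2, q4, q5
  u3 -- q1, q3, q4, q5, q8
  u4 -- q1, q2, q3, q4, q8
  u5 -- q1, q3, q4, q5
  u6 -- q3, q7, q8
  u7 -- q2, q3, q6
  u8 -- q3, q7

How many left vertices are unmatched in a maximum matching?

0

For example, pair u1-q8, u2-q2, u3-q4, u4-q1, u5-q5, u6-q3, u7-q6, u8-q7.
All 8 left vertices are matched, so no larger matching exists.
That matches 8 of the 8, leaving 0 unmatched; no matching can do better.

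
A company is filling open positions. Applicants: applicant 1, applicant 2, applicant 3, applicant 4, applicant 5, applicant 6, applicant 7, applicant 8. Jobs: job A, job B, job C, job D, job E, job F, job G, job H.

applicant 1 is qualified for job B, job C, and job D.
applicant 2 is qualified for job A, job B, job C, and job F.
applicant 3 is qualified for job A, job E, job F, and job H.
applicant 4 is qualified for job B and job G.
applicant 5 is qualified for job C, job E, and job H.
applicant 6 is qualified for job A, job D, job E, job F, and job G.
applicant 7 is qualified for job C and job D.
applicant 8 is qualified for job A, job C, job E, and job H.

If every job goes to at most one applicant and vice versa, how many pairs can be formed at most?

8

A valid assignment of size 8: applicant 1–job B, applicant 2–job F, applicant 3–job H, applicant 4–job G, applicant 5–job E, applicant 6–job D, applicant 7–job C, applicant 8–job A.
All 8 applicants are matched, so no larger matching exists.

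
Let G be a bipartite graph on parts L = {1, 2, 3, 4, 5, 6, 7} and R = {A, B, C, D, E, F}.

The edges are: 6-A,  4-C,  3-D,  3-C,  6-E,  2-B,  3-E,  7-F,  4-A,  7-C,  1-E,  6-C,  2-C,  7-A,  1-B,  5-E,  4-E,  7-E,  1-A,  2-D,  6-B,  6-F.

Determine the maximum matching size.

One maximum matching: 1→A, 2→B, 3→D, 4→C, 5→E, 6→F.
The set {1, 2, 3, 4, 5, 6, 7} has only 6 neighbours ({A, B, C, D, E, F}), so by Hall's theorem at most 6 of the 7 left vertices can be matched.

6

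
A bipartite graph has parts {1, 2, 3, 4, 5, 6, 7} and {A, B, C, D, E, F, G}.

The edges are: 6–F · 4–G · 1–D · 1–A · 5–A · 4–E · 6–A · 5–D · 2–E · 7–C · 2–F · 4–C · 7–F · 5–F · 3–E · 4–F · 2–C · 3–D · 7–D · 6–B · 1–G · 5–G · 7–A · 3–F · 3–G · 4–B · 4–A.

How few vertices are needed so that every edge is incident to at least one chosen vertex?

7

The 7 edges 1–G, 2–C, 3–E, 4–A, 5–D, 6–B, 7–F form a matching, so any vertex cover needs at least 7 vertices (one per matched edge).
Conversely {1, 2, 3, 4, 5, 6, 7} meets every edge and has exactly 7 vertices, so 7 is optimal.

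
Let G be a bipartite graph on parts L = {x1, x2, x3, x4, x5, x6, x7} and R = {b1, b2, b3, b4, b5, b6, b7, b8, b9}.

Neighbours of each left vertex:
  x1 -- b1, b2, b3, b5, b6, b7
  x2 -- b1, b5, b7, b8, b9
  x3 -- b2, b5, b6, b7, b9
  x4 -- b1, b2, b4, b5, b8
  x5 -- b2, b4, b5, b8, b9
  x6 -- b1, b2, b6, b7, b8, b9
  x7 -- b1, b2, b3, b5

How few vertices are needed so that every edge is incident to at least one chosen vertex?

7

The 7 edges x1–b6, x2–b8, x3–b5, x4–b1, x5–b4, x6–b7, x7–b3 form a matching, so any vertex cover needs at least 7 vertices (one per matched edge).
Conversely {x1, x2, x3, x4, x5, x6, x7} meets every edge and has exactly 7 vertices, so 7 is optimal.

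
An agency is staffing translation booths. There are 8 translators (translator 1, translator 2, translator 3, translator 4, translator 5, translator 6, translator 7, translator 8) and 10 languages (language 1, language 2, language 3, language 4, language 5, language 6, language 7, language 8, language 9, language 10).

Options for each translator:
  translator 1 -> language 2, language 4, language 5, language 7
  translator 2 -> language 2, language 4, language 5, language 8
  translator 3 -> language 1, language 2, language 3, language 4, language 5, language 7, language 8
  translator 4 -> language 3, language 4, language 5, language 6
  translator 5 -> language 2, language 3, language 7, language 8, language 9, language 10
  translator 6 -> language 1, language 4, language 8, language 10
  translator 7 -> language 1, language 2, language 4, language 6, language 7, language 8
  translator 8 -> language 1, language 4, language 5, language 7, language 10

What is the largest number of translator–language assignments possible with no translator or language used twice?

For example, pair translator 1→language 7, translator 2→language 5, translator 3→language 2, translator 4→language 6, translator 5→language 3, translator 6→language 4, translator 7→language 8, translator 8→language 10.
All 8 translators are matched, so no larger matching exists.

8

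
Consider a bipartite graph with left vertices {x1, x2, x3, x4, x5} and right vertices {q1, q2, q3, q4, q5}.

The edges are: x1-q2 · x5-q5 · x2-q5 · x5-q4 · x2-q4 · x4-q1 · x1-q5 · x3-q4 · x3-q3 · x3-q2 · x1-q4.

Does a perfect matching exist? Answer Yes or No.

For example, pair x1→q2, x2→q4, x3→q3, x4→q1, x5→q5.
Every left vertex is matched, so this is a perfect matching.

Yes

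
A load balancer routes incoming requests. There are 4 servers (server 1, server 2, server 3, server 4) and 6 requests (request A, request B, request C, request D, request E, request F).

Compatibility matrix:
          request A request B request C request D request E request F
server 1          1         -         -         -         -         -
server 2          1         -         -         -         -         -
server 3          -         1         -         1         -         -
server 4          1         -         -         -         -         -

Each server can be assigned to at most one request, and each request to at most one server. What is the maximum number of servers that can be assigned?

2

One maximum matching: server 1→request A, server 3→request D.
The set {server 1, server 2, server 4} has only 1 neighbour ({request A}), so by Hall's theorem at most 2 of the 4 servers can be matched.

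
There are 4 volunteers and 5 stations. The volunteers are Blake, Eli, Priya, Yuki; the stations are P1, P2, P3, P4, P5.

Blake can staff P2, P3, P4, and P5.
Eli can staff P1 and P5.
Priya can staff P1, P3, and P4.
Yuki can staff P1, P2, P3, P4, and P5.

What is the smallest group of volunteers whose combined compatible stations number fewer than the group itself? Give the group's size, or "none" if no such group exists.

none

A matching saturating every volunteer exists, for instance Blake→P3, Eli→P5, Priya→P4, Yuki→P1.
By Hall's marriage theorem, this means |N(S)| ≥ |S| for every subset S, so no violating subset exists.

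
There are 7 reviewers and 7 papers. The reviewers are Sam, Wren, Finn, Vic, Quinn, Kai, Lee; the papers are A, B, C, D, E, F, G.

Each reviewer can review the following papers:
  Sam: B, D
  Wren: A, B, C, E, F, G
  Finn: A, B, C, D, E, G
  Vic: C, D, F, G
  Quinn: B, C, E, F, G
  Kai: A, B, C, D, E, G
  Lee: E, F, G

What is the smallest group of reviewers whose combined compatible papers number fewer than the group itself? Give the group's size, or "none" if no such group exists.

A matching saturating every reviewer exists, for instance Sam→D, Wren→B, Finn→C, Vic→F, Quinn→G, Kai→A, Lee→E.
By Hall's marriage theorem, this means |N(S)| ≥ |S| for every subset S, so no violating subset exists.

none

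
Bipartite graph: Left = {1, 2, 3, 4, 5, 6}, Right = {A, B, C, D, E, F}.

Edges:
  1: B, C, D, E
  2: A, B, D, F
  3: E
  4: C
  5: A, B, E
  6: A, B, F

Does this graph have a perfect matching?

Yes

One maximum matching: 1-D, 2-F, 3-E, 4-C, 5-A, 6-B.
Every left vertex is matched, so this is a perfect matching.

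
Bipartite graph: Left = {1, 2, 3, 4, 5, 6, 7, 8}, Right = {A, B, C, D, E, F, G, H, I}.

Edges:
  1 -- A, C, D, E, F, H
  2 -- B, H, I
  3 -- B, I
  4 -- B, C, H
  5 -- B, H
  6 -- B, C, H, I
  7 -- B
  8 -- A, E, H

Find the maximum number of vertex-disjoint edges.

A valid assignment of size 6: 1–A, 2–H, 3–I, 4–C, 5–B, 8–E.
The set {2, 3, 4, 5, 6, 7} has only 4 neighbours ({B, C, H, I}), so by Hall's theorem at most 6 of the 8 left vertices can be matched.

6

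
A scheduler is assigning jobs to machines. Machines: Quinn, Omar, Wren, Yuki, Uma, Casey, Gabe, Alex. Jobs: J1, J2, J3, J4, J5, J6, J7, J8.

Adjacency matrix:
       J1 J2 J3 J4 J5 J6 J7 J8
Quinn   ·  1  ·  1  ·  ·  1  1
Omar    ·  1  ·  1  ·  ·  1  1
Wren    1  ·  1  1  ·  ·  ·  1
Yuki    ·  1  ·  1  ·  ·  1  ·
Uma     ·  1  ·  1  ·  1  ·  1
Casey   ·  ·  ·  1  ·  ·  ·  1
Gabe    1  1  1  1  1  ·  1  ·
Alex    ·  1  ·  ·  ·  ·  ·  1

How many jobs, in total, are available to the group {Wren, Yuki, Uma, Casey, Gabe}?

The union of neighbours of {Wren, Yuki, Uma, Casey, Gabe} is {J1, J2, J3, J4, J5, J6, J7, J8}, which has 8 elements.
Since |N(S)| = 8 ≥ |S| = 5, Hall's condition holds for this subset.

8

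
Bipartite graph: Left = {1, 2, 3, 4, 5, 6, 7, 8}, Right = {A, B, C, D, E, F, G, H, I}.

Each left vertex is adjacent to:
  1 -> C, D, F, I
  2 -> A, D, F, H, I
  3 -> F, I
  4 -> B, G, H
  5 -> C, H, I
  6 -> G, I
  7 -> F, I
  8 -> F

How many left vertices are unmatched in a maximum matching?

1

For example, pair 1→C, 2→A, 3→I, 4→B, 5→H, 6→G, 7→F.
The set {3, 7, 8} has only 2 neighbours ({F, I}), so by Hall's theorem at most 7 of the 8 left vertices can be matched.
That matches 7 of the 8, leaving 1 unmatched; no matching can do better.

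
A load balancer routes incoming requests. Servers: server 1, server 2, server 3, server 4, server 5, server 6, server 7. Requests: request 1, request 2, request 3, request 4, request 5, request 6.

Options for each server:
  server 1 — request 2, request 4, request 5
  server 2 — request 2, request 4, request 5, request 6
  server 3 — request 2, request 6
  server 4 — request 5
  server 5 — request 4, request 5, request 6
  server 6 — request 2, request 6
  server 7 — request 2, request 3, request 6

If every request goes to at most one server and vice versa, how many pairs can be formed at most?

5

One maximum matching: server 1-request 4, server 2-request 6, server 3-request 2, server 4-request 5, server 7-request 3.
The set {server 1, server 2, server 3, server 4, server 5, server 6} has only 4 neighbours ({request 2, request 4, request 5, request 6}), so by Hall's theorem at most 5 of the 7 servers can be matched.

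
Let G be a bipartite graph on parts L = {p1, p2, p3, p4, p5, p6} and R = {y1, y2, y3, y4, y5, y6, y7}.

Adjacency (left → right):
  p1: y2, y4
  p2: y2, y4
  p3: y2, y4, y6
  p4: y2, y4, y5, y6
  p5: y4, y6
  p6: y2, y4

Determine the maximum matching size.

4

One maximum matching: p1–y4, p2–y2, p3–y6, p4–y5.
The set {p1, p2, p3, p5, p6} has only 3 neighbours ({y2, y4, y6}), so by Hall's theorem at most 4 of the 6 left vertices can be matched.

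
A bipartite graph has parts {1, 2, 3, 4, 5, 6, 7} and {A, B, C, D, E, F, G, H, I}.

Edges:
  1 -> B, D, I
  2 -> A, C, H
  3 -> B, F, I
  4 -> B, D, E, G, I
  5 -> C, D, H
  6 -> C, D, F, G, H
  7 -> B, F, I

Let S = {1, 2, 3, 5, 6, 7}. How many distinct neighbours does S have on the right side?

The union of neighbours of {1, 2, 3, 5, 6, 7} is {A, B, C, D, F, G, H, I}, which has 8 elements.
Since |N(S)| = 8 ≥ |S| = 6, Hall's condition holds for this subset.

8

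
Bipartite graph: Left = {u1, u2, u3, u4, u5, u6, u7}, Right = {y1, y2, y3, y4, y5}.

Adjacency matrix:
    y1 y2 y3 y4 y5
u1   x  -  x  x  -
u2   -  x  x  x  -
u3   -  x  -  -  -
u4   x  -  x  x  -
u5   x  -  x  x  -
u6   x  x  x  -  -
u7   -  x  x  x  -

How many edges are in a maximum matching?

4

One maximum matching: u1-y1, u2-y4, u3-y2, u4-y3.
The set {u1, u2, u3, u4, u5, u6, u7} has only 4 neighbours ({y1, y2, y3, y4}), so by Hall's theorem at most 4 of the 7 left vertices can be matched.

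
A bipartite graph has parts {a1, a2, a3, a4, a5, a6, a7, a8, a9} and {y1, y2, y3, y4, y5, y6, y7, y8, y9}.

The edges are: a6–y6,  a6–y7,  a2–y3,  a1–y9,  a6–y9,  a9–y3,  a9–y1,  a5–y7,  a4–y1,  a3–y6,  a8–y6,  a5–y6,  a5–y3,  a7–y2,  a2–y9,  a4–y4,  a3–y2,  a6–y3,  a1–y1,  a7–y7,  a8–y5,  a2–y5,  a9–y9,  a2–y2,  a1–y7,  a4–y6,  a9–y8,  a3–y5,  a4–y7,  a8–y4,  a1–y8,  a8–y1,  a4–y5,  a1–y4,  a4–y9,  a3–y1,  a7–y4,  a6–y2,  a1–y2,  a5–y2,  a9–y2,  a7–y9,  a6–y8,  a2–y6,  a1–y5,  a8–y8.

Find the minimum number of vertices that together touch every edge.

A maximum matching has 9 edges (e.g. a1–y8, a2–y9, a3–y5, a4–y4, a5–y2, a6–y6, a7–y7, a8–y1, a9–y3).
By König's theorem the minimum vertex cover has the same size. One such cover is {a1, a2, a3, a4, a5, a6, a7, a8, a9}.

9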